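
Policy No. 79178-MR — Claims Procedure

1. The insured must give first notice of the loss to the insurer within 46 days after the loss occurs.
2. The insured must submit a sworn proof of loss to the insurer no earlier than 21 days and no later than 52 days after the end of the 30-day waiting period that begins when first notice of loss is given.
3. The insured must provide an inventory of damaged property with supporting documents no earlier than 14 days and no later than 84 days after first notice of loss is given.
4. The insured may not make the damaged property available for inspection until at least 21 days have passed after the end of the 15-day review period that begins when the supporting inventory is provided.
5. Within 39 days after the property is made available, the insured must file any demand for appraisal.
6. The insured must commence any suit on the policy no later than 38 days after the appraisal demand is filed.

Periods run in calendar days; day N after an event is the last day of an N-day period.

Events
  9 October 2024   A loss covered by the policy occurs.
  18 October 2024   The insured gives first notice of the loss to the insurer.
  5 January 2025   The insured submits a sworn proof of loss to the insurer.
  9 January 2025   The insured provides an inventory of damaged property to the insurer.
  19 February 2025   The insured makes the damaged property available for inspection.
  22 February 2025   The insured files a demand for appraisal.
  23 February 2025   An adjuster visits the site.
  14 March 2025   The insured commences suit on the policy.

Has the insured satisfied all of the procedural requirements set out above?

(1) due by 9 October 2024 + 46 days = 24 November 2024; completed 18 October 2024, before the deadline.
(2) the permitted window runs from 17 November 2024 + 21 = 8 December 2024 to 17 November 2024 + 52 = 8 January 2025; done 5 January 2025 — within the window.
(3) the permitted window runs from 18 October 2024 + 14 = 1 November 2024 to 18 October 2024 + 84 = 10 January 2025; done 9 January 2025, which is between those dates.
(4) permitted from 24 January 2025 + 21 days = 14 February 2025 onward; done 19 February 2025, after the minimum wait.
(5) due by 19 February 2025 + 39 days = 30 March 2025; done 22 February 2025 — timely.
(6) due by 22 February 2025 + 38 days = 1 April 2025; completed 14 March 2025, before the deadline.

Yes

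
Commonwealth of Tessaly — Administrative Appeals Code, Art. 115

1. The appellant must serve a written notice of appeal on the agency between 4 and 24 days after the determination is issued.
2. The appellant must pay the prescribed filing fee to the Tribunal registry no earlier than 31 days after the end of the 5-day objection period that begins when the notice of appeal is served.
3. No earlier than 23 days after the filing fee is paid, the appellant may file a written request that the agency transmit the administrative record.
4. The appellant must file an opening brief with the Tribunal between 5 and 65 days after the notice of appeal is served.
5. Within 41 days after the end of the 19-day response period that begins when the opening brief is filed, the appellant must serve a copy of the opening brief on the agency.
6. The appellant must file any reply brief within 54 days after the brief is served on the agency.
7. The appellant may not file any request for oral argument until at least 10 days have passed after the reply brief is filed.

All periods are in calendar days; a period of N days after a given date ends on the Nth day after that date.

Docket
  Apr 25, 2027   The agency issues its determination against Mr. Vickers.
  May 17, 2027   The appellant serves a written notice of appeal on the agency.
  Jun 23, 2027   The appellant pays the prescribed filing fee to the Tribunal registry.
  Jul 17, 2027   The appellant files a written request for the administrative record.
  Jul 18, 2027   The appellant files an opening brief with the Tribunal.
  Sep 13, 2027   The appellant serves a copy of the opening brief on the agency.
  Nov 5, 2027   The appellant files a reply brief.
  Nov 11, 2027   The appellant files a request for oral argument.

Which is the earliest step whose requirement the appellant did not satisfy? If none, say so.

Step 1: the window is 4–24 days after Apr 25, 2027 (when the determination is issued), so Apr 29, 2027 through May 19, 2027; May 17, 2027 falls inside that range.
Step 2: the earliest permitted date is 31 days after May 22, 2027 (end of the 5-day objection period, which began when the notice of appeal is served on May 17, 2027), i.e. Jun 22, 2027; done Jun 23, 2027, after the minimum wait.
Step 3: the earliest permitted date is 23 days after Jun 23, 2027 (when the filing fee is paid), i.e. Jul 16, 2027; Jul 17, 2027 is on or after that date.
Step 4: the window is 5–65 days after May 17, 2027 (when the notice of appeal is served), so May 22, 2027 through Jul 21, 2027; Jul 18, 2027 falls inside that range.
Step 5: 41 days after Aug 6, 2027 (end of the 19-day response period, which began when the opening brief is filed on Jul 18, 2027) is Sep 16, 2027; completed Sep 13, 2027, before the deadline.
Step 6: 54 days after Sep 13, 2027 (when the brief is served on the agency) is Nov 6, 2027; completed Nov 5, 2027, before the deadline.
Step 7: the earliest permitted date is 10 days after Nov 5, 2027 (when the reply brief is filed), i.e. Nov 15, 2027; acted on Nov 11, 2027, 4 days prematurely.
Later steps need not be reached.

Step 7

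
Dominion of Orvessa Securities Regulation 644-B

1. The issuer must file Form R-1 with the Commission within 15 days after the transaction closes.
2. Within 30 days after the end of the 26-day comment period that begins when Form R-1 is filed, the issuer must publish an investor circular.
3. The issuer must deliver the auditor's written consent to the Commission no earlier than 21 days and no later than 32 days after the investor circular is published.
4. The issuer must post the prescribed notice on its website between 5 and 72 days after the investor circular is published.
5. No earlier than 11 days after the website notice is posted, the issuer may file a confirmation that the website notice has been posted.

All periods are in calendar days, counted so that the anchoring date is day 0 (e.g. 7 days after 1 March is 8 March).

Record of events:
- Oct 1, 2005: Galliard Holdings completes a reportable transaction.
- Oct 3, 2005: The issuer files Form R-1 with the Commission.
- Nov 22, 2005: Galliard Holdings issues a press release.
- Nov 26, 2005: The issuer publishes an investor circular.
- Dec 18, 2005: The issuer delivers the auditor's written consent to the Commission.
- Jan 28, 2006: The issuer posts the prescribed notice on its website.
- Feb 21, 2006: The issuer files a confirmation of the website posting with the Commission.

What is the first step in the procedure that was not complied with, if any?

None — every step was satisfied

Step 1: 15 days after Oct 1, 2005 (when the transaction closes) is Oct 16, 2005; Oct 3, 2005 is within that limit.
Step 2: 30 days after Oct 29, 2005 (end of the 26-day comment period, which began when Form R-1 is filed on Oct 3, 2005) is Nov 28, 2005; completed Nov 26, 2005, before the deadline.
Step 3: the window is 21–32 days after Nov 26, 2005 (when the investor circular is published), so Dec 17, 2005 through Dec 28, 2005; Dec 18, 2005 falls inside that range.
Step 4: the window is 5–72 days after Nov 26, 2005 (when the investor circular is published), so Dec 1, 2005 through Feb 6, 2006; Jan 28, 2006 falls inside that range.
Step 5: the earliest permitted date is 11 days after Jan 28, 2006 (when the website notice is posted), i.e. Feb 8, 2006; Feb 21, 2006 is on or after that date.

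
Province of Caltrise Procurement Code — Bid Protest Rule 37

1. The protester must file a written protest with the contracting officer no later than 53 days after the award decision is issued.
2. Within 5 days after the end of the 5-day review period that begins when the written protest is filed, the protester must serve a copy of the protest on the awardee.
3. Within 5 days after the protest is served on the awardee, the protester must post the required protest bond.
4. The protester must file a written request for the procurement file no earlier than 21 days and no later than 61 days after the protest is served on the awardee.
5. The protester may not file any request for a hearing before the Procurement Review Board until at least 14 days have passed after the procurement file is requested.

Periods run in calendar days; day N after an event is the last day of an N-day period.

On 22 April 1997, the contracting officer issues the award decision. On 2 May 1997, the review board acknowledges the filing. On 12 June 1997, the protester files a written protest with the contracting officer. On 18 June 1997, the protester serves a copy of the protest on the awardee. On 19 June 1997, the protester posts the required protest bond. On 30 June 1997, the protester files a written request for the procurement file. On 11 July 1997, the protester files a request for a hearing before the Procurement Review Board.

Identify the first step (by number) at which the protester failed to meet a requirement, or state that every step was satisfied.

Step 4

Step 1: 53 days after 22 April 1997 (when the award decision is issued) is 14 June 1997; done 12 June 1997 — timely.
Step 2: 5 days after 17 June 1997 (end of the 5-day review period, which began when the written protest is filed on 12 June 1997) is 22 June 1997; done 18 June 1997 — timely.
Step 3: 5 days after 18 June 1997 (when the protest is served on the awardee) is 23 June 1997; 19 June 1997 is within that limit.
Step 4: the window is 21–61 days after 18 June 1997 (when the protest is served on the awardee), so 9 July 1997 through 18 August 1997; 30 June 1997 is 9 days too early.
No need to go further; step 4 was not satisfied.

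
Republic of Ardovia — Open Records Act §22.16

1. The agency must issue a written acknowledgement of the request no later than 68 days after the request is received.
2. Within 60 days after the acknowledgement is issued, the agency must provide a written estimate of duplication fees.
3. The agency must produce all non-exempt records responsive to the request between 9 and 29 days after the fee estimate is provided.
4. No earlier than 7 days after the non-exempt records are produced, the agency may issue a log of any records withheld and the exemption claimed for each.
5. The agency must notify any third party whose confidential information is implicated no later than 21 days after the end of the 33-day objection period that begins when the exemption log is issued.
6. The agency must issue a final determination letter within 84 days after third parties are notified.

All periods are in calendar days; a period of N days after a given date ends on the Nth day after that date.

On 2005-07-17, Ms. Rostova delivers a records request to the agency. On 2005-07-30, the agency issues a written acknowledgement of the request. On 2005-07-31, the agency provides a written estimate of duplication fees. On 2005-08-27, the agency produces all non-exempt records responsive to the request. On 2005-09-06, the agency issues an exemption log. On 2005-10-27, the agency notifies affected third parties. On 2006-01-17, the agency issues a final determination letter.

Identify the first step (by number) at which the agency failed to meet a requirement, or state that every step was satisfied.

None — every step was satisfied

Step 1 — counting 68 days from 2005-07-17 (when the request is received) gives a deadline of 2005-09-23; done 2005-07-30 — timely.
Step 2 — counting 60 days from 2005-07-30 (when the acknowledgement is issued) gives a deadline of 2005-09-28; completed 2005-07-31, before the deadline.
Step 3 — 9 and 29 days from 2005-07-31 (when the fee estimate is provided) are 2005-08-09 and 2005-08-29 respectively; done 2005-08-27, which is between those dates.
Step 4 — must wait 7 days from 2005-08-27 (when the non-exempt records are produced), so not before 2005-09-03; done 2005-09-06 — permitted.
Step 5 — counting 21 days from 2005-10-09 (end of the 33-day objection period, which began when the exemption log is issued on 2005-09-06) gives a deadline of 2005-10-30; 2005-10-27 is within that limit.
Step 6 — counting 84 days from 2005-10-27 (when third parties are notified) gives a deadline of 2006-01-19; 2006-01-17 is within that limit.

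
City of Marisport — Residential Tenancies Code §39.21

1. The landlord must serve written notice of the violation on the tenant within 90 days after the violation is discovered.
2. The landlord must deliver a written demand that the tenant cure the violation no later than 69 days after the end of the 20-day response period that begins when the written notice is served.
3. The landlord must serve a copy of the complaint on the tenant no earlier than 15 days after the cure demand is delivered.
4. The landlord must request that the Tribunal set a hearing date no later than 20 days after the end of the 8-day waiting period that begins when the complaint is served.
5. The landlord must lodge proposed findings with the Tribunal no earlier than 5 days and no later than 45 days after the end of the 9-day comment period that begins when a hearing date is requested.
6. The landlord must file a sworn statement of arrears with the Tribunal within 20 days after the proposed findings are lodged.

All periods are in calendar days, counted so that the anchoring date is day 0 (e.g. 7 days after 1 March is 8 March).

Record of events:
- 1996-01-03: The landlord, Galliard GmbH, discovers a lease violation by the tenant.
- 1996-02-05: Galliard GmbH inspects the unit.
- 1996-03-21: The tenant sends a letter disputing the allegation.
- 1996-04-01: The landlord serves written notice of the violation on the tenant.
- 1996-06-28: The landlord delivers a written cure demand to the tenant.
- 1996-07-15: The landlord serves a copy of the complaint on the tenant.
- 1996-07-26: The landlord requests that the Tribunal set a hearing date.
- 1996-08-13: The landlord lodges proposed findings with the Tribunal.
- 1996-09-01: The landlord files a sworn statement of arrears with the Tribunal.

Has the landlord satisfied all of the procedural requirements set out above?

Yes

(1) due by 1996-01-03 + 90 days = 1996-04-02; done 1996-04-01 — timely.
(2) due by 1996-04-21 + 69 days = 1996-06-29; 1996-06-28 is within that limit.
(3) permitted from 1996-06-28 + 15 days = 1996-07-13 onward; 1996-07-15 is on or after that date.
(4) due by 1996-07-23 + 20 days = 1996-08-12; 1996-07-26 is within that limit.
(5) the permitted window runs from 1996-08-04 + 5 = 1996-08-09 to 1996-08-04 + 45 = 1996-09-18; 1996-08-13 falls inside that range.
(6) due by 1996-08-13 + 20 days = 1996-09-02; 1996-09-01 is within that limit.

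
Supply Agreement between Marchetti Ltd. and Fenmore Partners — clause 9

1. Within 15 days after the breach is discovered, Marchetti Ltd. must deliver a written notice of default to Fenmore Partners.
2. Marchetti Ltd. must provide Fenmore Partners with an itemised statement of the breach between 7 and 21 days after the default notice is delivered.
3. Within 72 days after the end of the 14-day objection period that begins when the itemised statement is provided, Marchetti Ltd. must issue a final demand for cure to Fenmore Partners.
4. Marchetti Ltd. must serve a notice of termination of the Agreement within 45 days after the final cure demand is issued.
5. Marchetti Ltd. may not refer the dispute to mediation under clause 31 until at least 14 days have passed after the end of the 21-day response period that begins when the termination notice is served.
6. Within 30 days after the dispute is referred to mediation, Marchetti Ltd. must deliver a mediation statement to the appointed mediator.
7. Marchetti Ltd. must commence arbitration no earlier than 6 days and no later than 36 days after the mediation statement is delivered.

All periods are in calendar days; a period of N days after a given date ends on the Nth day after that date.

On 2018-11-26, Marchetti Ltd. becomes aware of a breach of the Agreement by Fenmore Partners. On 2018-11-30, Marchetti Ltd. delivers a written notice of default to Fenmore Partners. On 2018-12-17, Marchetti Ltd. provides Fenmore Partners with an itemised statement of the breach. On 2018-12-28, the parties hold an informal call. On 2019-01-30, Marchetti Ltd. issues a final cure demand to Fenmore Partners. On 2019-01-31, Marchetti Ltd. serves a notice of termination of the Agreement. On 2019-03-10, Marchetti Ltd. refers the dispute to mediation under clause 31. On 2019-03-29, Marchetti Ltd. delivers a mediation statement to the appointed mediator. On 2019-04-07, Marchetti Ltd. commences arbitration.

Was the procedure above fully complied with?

Yes

(1) due by 2018-11-26 + 15 days = 2018-12-11; completed 2018-11-30, before the deadline.
(2) the permitted window runs from 2018-11-30 + 7 = 2018-12-07 to 2018-11-30 + 21 = 2018-12-21; 2018-12-17 falls inside that range.
(3) due by 2018-12-31 + 72 days = 2019-03-13; 2019-01-30 is within that limit.
(4) due by 2019-01-30 + 45 days = 2019-03-16; completed 2019-01-31, before the deadline.
(5) permitted from 2019-02-21 + 14 days = 2019-03-07 onward; 2019-03-10 is on or after that date.
(6) due by 2019-03-10 + 30 days = 2019-04-09; done 2019-03-29 — timely.
(7) the permitted window runs from 2019-03-29 + 6 = 2019-04-04 to 2019-03-29 + 36 = 2019-05-04; done 2019-04-07 — within the window.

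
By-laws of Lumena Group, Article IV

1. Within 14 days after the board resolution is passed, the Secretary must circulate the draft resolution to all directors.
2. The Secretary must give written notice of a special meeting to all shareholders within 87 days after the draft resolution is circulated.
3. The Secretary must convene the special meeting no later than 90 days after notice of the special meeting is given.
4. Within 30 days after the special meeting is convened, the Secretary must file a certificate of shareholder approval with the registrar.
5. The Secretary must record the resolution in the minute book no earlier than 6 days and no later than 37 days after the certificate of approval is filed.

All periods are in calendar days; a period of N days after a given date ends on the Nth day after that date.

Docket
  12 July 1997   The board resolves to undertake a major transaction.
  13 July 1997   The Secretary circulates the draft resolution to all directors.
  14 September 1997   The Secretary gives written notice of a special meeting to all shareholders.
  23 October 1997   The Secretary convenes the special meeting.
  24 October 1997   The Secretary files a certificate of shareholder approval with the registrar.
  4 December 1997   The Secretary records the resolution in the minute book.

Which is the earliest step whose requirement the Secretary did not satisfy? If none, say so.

Step 5

Step 1: 14 days after 12 July 1997 (when the board resolution is passed) is 26 July 1997; completed 13 July 1997, before the deadline.
Step 2: 87 days after 13 July 1997 (when the draft resolution is circulated) is 8 October 1997; completed 14 September 1997, before the deadline.
Step 3: 90 days after 14 September 1997 (when notice of the special meeting is given) is 13 December 1997; 23 October 1997 is within that limit.
Step 4: 30 days after 23 October 1997 (when the special meeting is convened) is 22 November 1997; 24 October 1997 is within that limit.
Step 5: the window is 6–37 days after 24 October 1997 (when the certificate of approval is filed), so 30 October 1997 through 30 November 1997; 4 December 1997 is 4 days past the end of the window.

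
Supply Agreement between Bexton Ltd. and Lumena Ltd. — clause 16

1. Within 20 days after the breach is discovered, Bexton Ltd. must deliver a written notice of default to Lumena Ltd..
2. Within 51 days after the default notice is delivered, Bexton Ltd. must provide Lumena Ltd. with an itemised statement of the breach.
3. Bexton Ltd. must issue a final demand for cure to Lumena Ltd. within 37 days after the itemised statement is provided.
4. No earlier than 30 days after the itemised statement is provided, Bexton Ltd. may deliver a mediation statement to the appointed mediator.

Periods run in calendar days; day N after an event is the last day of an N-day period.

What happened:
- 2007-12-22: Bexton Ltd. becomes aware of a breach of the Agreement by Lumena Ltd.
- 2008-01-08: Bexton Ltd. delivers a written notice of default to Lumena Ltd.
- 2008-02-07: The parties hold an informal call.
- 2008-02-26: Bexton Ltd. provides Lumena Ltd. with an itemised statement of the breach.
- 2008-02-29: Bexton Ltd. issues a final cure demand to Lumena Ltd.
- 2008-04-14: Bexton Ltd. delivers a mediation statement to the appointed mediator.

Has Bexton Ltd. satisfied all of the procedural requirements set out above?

Step 1: 20 days after 2007-12-22 (when the breach is discovered) is 2008-01-11; 2008-01-08 is within that limit.
Step 2: 51 days after 2008-01-08 (when the default notice is delivered) is 2008-02-28; 2008-02-26 is within that limit.
Step 3: 37 days after 2008-02-26 (when the itemised statement is provided) is 2008-04-03; done 2008-02-29 — timely.
Step 4: the earliest permitted date is 30 days after 2008-02-26 (when the itemised statement is provided), i.e. 2008-03-27; done 2008-04-14 — permitted.

Yes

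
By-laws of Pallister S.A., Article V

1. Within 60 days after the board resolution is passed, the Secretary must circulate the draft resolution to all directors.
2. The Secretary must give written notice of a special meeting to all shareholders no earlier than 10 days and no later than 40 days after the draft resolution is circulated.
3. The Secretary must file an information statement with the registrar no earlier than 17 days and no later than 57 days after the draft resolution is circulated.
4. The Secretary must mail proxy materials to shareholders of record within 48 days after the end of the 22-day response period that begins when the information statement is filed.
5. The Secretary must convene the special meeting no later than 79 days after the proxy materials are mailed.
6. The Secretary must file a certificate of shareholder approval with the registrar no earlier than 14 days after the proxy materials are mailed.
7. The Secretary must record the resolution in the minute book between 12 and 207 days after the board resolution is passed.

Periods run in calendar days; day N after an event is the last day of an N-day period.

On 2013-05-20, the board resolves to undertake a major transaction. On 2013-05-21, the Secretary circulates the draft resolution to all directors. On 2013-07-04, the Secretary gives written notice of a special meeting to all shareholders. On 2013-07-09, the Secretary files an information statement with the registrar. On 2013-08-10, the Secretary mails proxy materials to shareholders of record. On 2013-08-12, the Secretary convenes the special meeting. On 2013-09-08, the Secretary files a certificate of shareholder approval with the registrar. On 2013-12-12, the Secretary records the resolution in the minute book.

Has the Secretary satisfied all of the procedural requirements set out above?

No

Step 1 — counting 60 days from 2013-05-20 (when the board resolution is passed) gives a deadline of 2013-07-19; 2013-05-21 is within that limit.
Step 2 — 10 and 40 days from 2013-05-21 (when the draft resolution is circulated) are 2013-05-31 and 2013-06-30 respectively; 2013-07-04 is 4 days past the end of the window.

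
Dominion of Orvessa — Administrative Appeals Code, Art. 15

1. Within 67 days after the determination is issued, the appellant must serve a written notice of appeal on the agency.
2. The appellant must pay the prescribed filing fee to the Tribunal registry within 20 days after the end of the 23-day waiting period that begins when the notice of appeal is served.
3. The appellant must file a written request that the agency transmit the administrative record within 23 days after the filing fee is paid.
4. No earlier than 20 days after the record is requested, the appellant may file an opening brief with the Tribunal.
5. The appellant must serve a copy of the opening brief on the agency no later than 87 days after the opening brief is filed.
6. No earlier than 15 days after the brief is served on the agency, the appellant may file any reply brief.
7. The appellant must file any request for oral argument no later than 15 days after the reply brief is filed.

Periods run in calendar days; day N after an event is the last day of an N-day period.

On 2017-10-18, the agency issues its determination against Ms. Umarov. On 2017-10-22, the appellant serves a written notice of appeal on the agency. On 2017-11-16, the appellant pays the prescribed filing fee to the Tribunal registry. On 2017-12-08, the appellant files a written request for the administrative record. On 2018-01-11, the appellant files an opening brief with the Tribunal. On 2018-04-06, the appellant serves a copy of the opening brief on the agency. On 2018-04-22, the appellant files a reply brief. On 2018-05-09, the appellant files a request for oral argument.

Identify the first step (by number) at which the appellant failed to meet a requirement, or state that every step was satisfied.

Step 7

Step 1: 67 days after 2017-10-18 (when the determination is issued) is 2017-12-24; done 2017-10-22 — timely.
Step 2: 20 days after 2017-11-14 (end of the 23-day waiting period, which began when the notice of appeal is served on 2017-10-22) is 2017-12-04; 2017-11-16 is within that limit.
Step 3: 23 days after 2017-11-16 (when the filing fee is paid) is 2017-12-09; completed 2017-12-08, before the deadline.
Step 4: the earliest permitted date is 20 days after 2017-12-08 (when the record is requested), i.e. 2017-12-28; done 2018-01-11, after the minimum wait.
Step 5: 87 days after 2018-01-11 (when the opening brief is filed) is 2018-04-08; 2018-04-06 is within that limit.
Step 6: the earliest permitted date is 15 days after 2018-04-06 (when the brief is served on the agency), i.e. 2018-04-21; 2018-04-22 is on or after that date.
Step 7: 15 days after 2018-04-22 (when the reply brief is filed) is 2018-05-07; done 2018-05-09 — 2 days late.
The analysis stops there.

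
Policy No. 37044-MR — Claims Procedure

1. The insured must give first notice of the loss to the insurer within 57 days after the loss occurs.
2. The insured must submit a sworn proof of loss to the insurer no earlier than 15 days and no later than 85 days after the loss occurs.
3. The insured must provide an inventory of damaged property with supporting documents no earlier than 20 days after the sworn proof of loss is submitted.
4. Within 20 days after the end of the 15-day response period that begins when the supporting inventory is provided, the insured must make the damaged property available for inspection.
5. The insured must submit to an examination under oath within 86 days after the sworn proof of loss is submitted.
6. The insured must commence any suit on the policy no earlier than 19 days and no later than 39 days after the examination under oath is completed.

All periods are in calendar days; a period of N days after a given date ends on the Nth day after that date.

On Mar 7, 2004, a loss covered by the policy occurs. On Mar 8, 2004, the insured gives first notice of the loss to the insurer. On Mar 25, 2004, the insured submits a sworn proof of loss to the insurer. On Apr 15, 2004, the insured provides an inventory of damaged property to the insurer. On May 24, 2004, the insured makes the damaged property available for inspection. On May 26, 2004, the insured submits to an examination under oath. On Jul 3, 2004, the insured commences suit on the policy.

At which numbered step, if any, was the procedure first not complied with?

Step 1: 57 days after Mar 7, 2004 (when the loss occurs) is May 3, 2004; completed Mar 8, 2004, before the deadline.
Step 2: the window is 15–85 days after Mar 7, 2004 (when the loss occurs), so Mar 22, 2004 through May 31, 2004; done Mar 25, 2004, which is between those dates.
Step 3: the earliest permitted date is 20 days after Mar 25, 2004 (when the sworn proof of loss is submitted), i.e. Apr 14, 2004; Apr 15, 2004 is on or after that date.
Step 4: 20 days after Apr 30, 2004 (end of the 15-day response period, which began when the supporting inventory is provided on Apr 15, 2004) is May 20, 2004; May 24, 2004 misses that deadline by 4 days.
The analysis stops there.

Step 4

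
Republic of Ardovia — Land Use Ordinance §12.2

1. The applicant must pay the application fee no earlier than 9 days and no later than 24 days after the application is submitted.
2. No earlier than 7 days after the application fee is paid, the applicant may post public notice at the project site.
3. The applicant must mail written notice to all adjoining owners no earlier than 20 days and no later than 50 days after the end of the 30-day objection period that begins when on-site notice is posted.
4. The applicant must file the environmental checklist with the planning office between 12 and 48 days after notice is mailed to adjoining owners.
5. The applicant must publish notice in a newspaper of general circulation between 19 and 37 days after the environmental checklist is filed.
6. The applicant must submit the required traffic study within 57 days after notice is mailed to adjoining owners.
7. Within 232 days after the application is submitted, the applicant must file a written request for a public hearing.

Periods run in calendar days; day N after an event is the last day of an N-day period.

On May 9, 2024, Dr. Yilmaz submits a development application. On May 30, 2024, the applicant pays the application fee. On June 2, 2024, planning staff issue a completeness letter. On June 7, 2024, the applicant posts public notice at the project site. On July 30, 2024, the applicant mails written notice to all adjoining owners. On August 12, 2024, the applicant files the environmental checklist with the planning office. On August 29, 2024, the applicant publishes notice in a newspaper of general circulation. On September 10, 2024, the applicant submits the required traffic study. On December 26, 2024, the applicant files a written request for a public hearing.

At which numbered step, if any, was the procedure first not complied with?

Step 5

(1) the permitted window runs from May 9, 2024 + 9 = May 18, 2024 to May 9, 2024 + 24 = June 2, 2024; May 30, 2024 falls inside that range.
(2) permitted from May 30, 2024 + 7 days = June 6, 2024 onward; June 7, 2024 is on or after that date.
(3) the permitted window runs from July 7, 2024 + 20 = July 27, 2024 to July 7, 2024 + 50 = August 26, 2024; done July 30, 2024 — within the window.
(4) the permitted window runs from July 30, 2024 + 12 = August 11, 2024 to July 30, 2024 + 48 = September 16, 2024; done August 12, 2024 — within the window.
(5) the permitted window runs from August 12, 2024 + 19 = August 31, 2024 to August 12, 2024 + 37 = September 18, 2024; done August 29, 2024 — 2 days before the window opened.
Later steps need not be reached.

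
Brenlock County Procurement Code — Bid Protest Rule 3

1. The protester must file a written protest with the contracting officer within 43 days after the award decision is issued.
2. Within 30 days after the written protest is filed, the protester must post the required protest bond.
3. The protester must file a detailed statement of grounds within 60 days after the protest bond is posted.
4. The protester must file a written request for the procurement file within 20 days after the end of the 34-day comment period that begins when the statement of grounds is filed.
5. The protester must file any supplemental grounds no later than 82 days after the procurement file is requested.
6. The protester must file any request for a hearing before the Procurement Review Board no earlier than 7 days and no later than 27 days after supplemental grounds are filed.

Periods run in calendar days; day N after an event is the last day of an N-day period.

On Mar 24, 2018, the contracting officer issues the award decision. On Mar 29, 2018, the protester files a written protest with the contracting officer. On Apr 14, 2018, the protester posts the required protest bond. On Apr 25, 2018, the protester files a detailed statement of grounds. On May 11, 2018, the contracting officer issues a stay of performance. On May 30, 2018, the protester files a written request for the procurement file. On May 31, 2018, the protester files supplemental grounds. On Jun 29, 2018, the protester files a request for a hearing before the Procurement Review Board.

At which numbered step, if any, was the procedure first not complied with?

Step 6

Step 1: 43 days after Mar 24, 2018 (when the award decision is issued) is May 6, 2018; completed Mar 29, 2018, before the deadline.
Step 2: 30 days after Mar 29, 2018 (when the written protest is filed) is Apr 28, 2018; completed Apr 14, 2018, before the deadline.
Step 3: 60 days after Apr 14, 2018 (when the protest bond is posted) is Jun 13, 2018; done Apr 25, 2018 — timely.
Step 4: 20 days after May 29, 2018 (end of the 34-day comment period, which began when the statement of grounds is filed on Apr 25, 2018) is Jun 18, 2018; completed May 30, 2018, before the deadline.
Step 5: 82 days after May 30, 2018 (when the procurement file is requested) is Aug 20, 2018; May 31, 2018 is within that limit.
Step 6: the window is 7–27 days after May 31, 2018 (when supplemental grounds are filed), so Jun 7, 2018 through Jun 27, 2018; Jun 29, 2018 is 2 days past the end of the window.
The procedure was therefore not followed at step 6.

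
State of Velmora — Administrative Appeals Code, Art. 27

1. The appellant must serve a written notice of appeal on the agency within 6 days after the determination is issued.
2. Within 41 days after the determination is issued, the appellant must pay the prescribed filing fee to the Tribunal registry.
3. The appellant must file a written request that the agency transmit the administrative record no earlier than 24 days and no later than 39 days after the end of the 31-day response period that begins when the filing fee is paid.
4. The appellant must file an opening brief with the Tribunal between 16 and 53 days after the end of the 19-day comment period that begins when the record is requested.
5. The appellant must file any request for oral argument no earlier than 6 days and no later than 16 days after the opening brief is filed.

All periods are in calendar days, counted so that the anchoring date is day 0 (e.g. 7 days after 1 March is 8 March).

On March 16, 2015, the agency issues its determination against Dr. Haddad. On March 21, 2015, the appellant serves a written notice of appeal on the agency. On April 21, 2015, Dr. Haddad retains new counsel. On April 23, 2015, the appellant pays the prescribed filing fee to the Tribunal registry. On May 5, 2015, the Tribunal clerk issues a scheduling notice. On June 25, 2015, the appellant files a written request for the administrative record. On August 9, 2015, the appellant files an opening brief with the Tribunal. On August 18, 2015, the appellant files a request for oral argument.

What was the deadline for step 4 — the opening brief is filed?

September 5, 2015

The record is requested on June 25, 2015; the 19-day comment period therefore ends July 14, 2015, and step 4 runs from that date. The window is 16–53 days after July 14, 2015; it closes on September 5, 2015.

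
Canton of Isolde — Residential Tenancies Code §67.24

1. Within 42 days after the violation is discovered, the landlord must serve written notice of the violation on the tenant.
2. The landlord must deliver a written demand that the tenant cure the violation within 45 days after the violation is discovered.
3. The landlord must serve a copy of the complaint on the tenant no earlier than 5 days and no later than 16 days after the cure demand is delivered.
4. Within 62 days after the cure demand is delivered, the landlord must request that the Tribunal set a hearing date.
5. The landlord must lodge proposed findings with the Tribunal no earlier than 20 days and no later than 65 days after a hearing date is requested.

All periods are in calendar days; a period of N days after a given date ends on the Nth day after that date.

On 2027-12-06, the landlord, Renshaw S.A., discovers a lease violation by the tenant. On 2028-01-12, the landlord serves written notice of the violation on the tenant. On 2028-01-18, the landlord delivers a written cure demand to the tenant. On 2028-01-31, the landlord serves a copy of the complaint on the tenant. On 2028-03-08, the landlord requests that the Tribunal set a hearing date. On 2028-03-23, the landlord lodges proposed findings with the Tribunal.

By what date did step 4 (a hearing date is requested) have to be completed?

2028-03-20

Step 4 runs from 2028-01-18, when the cure demand is delivered. 62 days after 2028-01-18 is 2028-03-20.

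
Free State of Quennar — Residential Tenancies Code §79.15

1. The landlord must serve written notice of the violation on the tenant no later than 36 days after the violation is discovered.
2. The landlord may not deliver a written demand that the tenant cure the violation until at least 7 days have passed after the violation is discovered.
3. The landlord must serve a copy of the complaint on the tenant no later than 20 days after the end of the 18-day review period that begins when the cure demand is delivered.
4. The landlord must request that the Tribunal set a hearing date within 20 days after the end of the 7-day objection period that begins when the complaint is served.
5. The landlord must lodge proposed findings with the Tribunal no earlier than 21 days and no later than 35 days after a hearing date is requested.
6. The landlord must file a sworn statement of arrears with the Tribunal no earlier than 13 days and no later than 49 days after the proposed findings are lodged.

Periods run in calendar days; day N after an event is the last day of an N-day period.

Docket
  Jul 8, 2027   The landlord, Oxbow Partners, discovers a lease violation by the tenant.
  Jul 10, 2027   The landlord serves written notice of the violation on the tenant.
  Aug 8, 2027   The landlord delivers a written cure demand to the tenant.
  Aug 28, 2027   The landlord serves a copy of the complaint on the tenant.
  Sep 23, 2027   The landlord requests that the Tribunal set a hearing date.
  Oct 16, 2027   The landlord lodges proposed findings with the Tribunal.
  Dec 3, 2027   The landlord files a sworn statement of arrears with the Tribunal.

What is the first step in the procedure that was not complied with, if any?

None — every step was satisfied

Step 1: 36 days after Jul 8, 2027 (when the violation is discovered) is Aug 13, 2027; completed Jul 10, 2027, before the deadline.
Step 2: the earliest permitted date is 7 days after Jul 8, 2027 (when the violation is discovered), i.e. Jul 15, 2027; done Aug 8, 2027, after the minimum wait.
Step 3: 20 days after Aug 26, 2027 (end of the 18-day review period, which began when the cure demand is delivered on Aug 8, 2027) is Sep 15, 2027; done Aug 28, 2027 — timely.
Step 4: 20 days after Sep 4, 2027 (end of the 7-day objection period, which began when the complaint is served on Aug 28, 2027) is Sep 24, 2027; done Sep 23, 2027 — timely.
Step 5: the window is 21–35 days after Sep 23, 2027 (when a hearing date is requested), so Oct 14, 2027 through Oct 28, 2027; done Oct 16, 2027, which is between those dates.
Step 6: the window is 13–49 days after Oct 16, 2027 (when the proposed findings are lodged), so Oct 29, 2027 through Dec 4, 2027; done Dec 3, 2027 — within the window.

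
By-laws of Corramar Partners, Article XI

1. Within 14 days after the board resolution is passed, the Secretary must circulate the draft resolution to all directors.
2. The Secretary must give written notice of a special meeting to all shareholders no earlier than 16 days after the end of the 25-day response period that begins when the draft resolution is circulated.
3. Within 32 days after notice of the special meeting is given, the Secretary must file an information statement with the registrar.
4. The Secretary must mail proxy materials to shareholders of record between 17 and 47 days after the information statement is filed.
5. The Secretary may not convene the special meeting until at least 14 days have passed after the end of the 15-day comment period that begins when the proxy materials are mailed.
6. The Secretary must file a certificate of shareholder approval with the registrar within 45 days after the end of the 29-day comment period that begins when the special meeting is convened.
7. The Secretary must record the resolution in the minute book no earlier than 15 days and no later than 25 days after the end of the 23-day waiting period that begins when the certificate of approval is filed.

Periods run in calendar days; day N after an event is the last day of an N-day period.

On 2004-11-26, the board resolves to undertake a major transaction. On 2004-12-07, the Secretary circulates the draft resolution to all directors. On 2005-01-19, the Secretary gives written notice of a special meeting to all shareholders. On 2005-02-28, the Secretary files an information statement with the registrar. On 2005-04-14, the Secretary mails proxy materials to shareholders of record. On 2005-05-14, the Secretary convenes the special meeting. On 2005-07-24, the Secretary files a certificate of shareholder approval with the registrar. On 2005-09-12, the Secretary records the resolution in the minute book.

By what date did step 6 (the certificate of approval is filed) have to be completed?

The special meeting is convened on 2005-05-14; the 29-day comment period therefore ends 2005-06-12, and step 6 runs from that date. 45 days after 2005-06-12 is 2005-07-27.

2005-07-27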